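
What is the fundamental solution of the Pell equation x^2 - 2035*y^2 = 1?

(x, y) = (406, 9)

First expand sqrt(2035) as a continued fraction. With x_i = (sqrt(2035) + m_i)/d_i and (m_0, d_0) = (0, 1): a_0 = floor(sqrt(2035)) = 45, since 45^2 = 2025 <= 2035 < 2116 = 46^2.
Iterate m_{i+1} = d_i*a_i - m_i, d_{i+1} = (2035 - m_{i+1}^2)/d_i, a_{i+1} = floor((a_0 + m_{i+1})/d_{i+1}):
  m_1 = 1*45 - 0 = 45, d_1 = (2035 - 45^2)/1 = 10/1 = 10, a_1 = floor((45 + 45)/10) = 9.
  m_2 = 10*9 - 45 = 45, d_2 = (2035 - 45^2)/10 = 10/10 = 1, a_2 = floor((45 + 45)/1) = 90.
  m_3 = 1*90 - 45 = 45, d_3 = (2035 - 45^2)/1 = 10/1 = 10: (m_3, d_3) = (m_1, d_1) = (45, 10), so from here the quotients repeat a_1, a_2; the period length is 2.
So sqrt(2035) = [45; (9, 90)] with period length k = 2.
k is even, so the fundamental solution of x^2 - 2035y^2 = 1 is (p_{k-1}, q_{k-1}) = (p_1, q_1); compute convergents through index 1.
Convergents (p_i = a_i*p_{i-1} + p_{i-2}, q_i = a_i*q_{i-1} + q_{i-2} with p_{-2}=0, p_{-1}=1, q_{-2}=1, q_{-1}=0):
  i=0: a_0=45, p_0 = 45*1 + 0 = 45, q_0 = 45*0 + 1 = 1.
  i=1: a_1=9, p_1 = 9*45 + 1 = 406, q_1 = 9*1 + 0 = 9.
Check: 406^2 - 2035*9^2 = 164836 - 164835 = 1, so (x, y) = (406, 9) solves the equation, and by the theorem it is the least positive solution.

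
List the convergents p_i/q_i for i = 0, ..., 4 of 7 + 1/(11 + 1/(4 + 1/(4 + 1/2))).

7/1, 78/11, 319/45, 1354/191, 3027/427

Using the convergent recurrence p_i = a_i*p_{i-1} + p_{i-2}, q_i = a_i*q_{i-1} + q_{i-2} with p_{-2}=0, p_{-1}=1, q_{-2}=1, q_{-1}=0:
  i=0: a_0=7, p_0 = 7*1 + 0 = 7, q_0 = 7*0 + 1 = 1.
  i=1: a_1=11, p_1 = 11*7 + 1 = 78, q_1 = 11*1 + 0 = 11.
  i=2: a_2=4, p_2 = 4*78 + 7 = 319, q_2 = 4*11 + 1 = 45.
  i=3: a_3=4, p_3 = 4*319 + 78 = 1354, q_3 = 4*45 + 11 = 191.
  i=4: a_4=2, p_4 = 2*1354 + 319 = 3027, q_4 = 2*191 + 45 = 427.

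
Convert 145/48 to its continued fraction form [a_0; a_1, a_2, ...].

Run the Euclidean algorithm on 145 and 48; the successive quotients are the partial quotients a_0, a_1, ... (each step inverts the fractional part left over by the previous one):
  145 = 3*48 + 1, so a_0 = 3.
  48 = 48*1 + 0, so a_1 = 48.
The remainder reaches 0 after 2 divisions, so the expansion has 2 partial quotients, read off in order.

[3; 48]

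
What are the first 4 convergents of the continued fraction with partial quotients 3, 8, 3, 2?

Using the convergent recurrence p_i = a_i*p_{i-1} + p_{i-2}, q_i = a_i*q_{i-1} + q_{i-2} with p_{-2}=0, p_{-1}=1, q_{-2}=1, q_{-1}=0:
  i=0: a_0=3, p_0 = 3*1 + 0 = 3, q_0 = 3*0 + 1 = 1.
  i=1: a_1=8, p_1 = 8*3 + 1 = 25, q_1 = 8*1 + 0 = 8.
  i=2: a_2=3, p_2 = 3*25 + 3 = 78, q_2 = 3*8 + 1 = 25.
  i=3: a_3=2, p_3 = 2*78 + 25 = 181, q_3 = 2*25 + 8 = 58.

3/1, 25/8, 78/25, 181/58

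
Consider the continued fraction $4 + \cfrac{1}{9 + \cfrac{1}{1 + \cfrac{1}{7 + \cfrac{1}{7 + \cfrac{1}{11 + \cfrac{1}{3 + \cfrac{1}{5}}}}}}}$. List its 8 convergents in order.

Using the convergent recurrence p_i = a_i*p_{i-1} + p_{i-2}, q_i = a_i*q_{i-1} + q_{i-2} with p_{-2}=0, p_{-1}=1, q_{-2}=1, q_{-1}=0:
  i=0: a_0=4, p_0 = 4*1 + 0 = 4, q_0 = 4*0 + 1 = 1.
  i=1: a_1=9, p_1 = 9*4 + 1 = 37, q_1 = 9*1 + 0 = 9.
  i=2: a_2=1, p_2 = 1*37 + 4 = 41, q_2 = 1*9 + 1 = 10.
  i=3: a_3=7, p_3 = 7*41 + 37 = 324, q_3 = 7*10 + 9 = 79.
  i=4: a_4=7, p_4 = 7*324 + 41 = 2309, q_4 = 7*79 + 10 = 563.
  i=5: a_5=11, p_5 = 11*2309 + 324 = 25723, q_5 = 11*563 + 79 = 6272.
  i=6: a_6=3, p_6 = 3*25723 + 2309 = 79478, q_6 = 3*6272 + 563 = 19379.
  i=7: a_7=5, p_7 = 5*79478 + 25723 = 423113, q_7 = 5*19379 + 6272 = 103167.

4/1, 37/9, 41/10, 324/79, 2309/563, 25723/6272, 79478/19379, 423113/103167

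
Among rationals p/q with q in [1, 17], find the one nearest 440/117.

64/17

Expand x = 440/117 as a continued fraction with the Euclidean algorithm:
  440 = 3*117 + 89, so a_0 = 3.
  117 = 1*89 + 28, so a_1 = 1.
  89 = 3*28 + 5, so a_2 = 3.
  28 = 5*5 + 3, so a_3 = 5.
  5 = 1*3 + 2, so a_4 = 1.
  3 = 1*2 + 1, so a_5 = 1.
  2 = 2*1 + 0, so a_6 = 2.
so x = [3; 1, 3, 5, 1, 1, 2].
Convergents (p_i = a_i*p_{i-1} + p_{i-2}, q_i = a_i*q_{i-1} + q_{i-2} with p_{-2}=0, p_{-1}=1, q_{-2}=1, q_{-1}=0), until the denominator exceeds 17:
  i=0: a_0=3, p_0 = 3*1 + 0 = 3, q_0 = 3*0 + 1 = 1.
  i=1: a_1=1, p_1 = 1*3 + 1 = 4, q_1 = 1*1 + 0 = 1.
  i=2: a_2=3, p_2 = 3*4 + 3 = 15, q_2 = 3*1 + 1 = 4.
  i=3: a_3=5, p_3 = 5*15 + 4 = 79, q_3 = 5*4 + 1 = 21.
q_3 = 21 > 17, so the last convergent with denominator <= 17 is p_2/q_2 = 15/4.
The closest fraction with denominator <= 17 is either p_2/q_2 or the intermediate fraction (k*p_2 + p_1)/(k*q_2 + q_1) with the largest k >= 1 whose denominator stays <= 17; these approach x as k grows, and every other convergent or intermediate fraction in range is farther away.
Largest k: floor((17 - q_1)/q_2) = floor((17 - 1)/4) = 4.
That gives (4*15 + 4)/(4*4 + 1) = 64/17.
Compare the errors: |x - 15/4| = |440*4 - 15*117|/(117*4) = 5/468, and |x - 64/17| = |440*17 - 64*117|/(117*17) = 8/1989.
Cross-multiplying, 8*468 = 3744 < 9945 = 5*1989, so 8/1989 is smaller: the intermediate fraction 64/17 is closer to x than 15/4.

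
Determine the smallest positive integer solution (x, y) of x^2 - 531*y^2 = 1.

(x, y) = (530, 23)

First expand sqrt(531) as a continued fraction. With x_i = (sqrt(531) + m_i)/d_i and (m_0, d_0) = (0, 1): a_0 = floor(sqrt(531)) = 23, since 23^2 = 529 <= 531 < 576 = 24^2.
Iterate m_{i+1} = d_i*a_i - m_i, d_{i+1} = (531 - m_{i+1}^2)/d_i, a_{i+1} = floor((a_0 + m_{i+1})/d_{i+1}):
  m_1 = 1*23 - 0 = 23, d_1 = (531 - 23^2)/1 = 2/1 = 2, a_1 = floor((23 + 23)/2) = 23.
  m_2 = 2*23 - 23 = 23, d_2 = (531 - 23^2)/2 = 2/2 = 1, a_2 = floor((23 + 23)/1) = 46.
  m_3 = 1*46 - 23 = 23, d_3 = (531 - 23^2)/1 = 2/1 = 2: (m_3, d_3) = (m_1, d_1) = (23, 2), so from here the quotients repeat a_1, a_2; the period length is 2.
So sqrt(531) = [23; (23, 46)] with period length k = 2.
k is even, so the fundamental solution of x^2 - 531y^2 = 1 is (p_{k-1}, q_{k-1}) = (p_1, q_1); compute convergents through index 1.
Convergents (p_i = a_i*p_{i-1} + p_{i-2}, q_i = a_i*q_{i-1} + q_{i-2} with p_{-2}=0, p_{-1}=1, q_{-2}=1, q_{-1}=0):
  i=0: a_0=23, p_0 = 23*1 + 0 = 23, q_0 = 23*0 + 1 = 1.
  i=1: a_1=23, p_1 = 23*23 + 1 = 530, q_1 = 23*1 + 0 = 23.
Check: 530^2 - 531*23^2 = 280900 - 280899 = 1, so (x, y) = (530, 23) solves the equation, and by the theorem it is the least positive solution.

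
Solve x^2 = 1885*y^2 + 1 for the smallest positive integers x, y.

(x, y) = (521, 12)

First expand sqrt(1885) as a continued fraction. With x_i = (sqrt(1885) + m_i)/d_i and (m_0, d_0) = (0, 1): a_0 = floor(sqrt(1885)) = 43, since 43^2 = 1849 <= 1885 < 1936 = 44^2.
Iterate m_{i+1} = d_i*a_i - m_i, d_{i+1} = (1885 - m_{i+1}^2)/d_i, a_{i+1} = floor((a_0 + m_{i+1})/d_{i+1}):
  m_1 = 1*43 - 0 = 43, d_1 = (1885 - 43^2)/1 = 36/1 = 36, a_1 = floor((43 + 43)/36) = 2.
  m_2 = 36*2 - 43 = 29, d_2 = (1885 - 29^2)/36 = 1044/36 = 29, a_2 = floor((43 + 29)/29) = 2.
  m_3 = 29*2 - 29 = 29, d_3 = (1885 - 29^2)/29 = 1044/29 = 36, a_3 = floor((43 + 29)/36) = 2.
  m_4 = 36*2 - 29 = 43, d_4 = (1885 - 43^2)/36 = 36/36 = 1, a_4 = floor((43 + 43)/1) = 86.
  m_5 = 1*86 - 43 = 43, d_5 = (1885 - 43^2)/1 = 36/1 = 36: (m_5, d_5) = (m_1, d_1) = (43, 36), so from here the quotients repeat a_1, ..., a_4; the period length is 4.
So sqrt(1885) = [43; (2, 2, 2, 86)] with period length k = 4.
k is even, so the fundamental solution of x^2 - 1885y^2 = 1 is (p_{k-1}, q_{k-1}) = (p_3, q_3); compute convergents through index 3.
Convergents (p_i = a_i*p_{i-1} + p_{i-2}, q_i = a_i*q_{i-1} + q_{i-2} with p_{-2}=0, p_{-1}=1, q_{-2}=1, q_{-1}=0):
  i=0: a_0=43, p_0 = 43*1 + 0 = 43, q_0 = 43*0 + 1 = 1.
  i=1: a_1=2, p_1 = 2*43 + 1 = 87, q_1 = 2*1 + 0 = 2.
  i=2: a_2=2, p_2 = 2*87 + 43 = 217, q_2 = 2*2 + 1 = 5.
  i=3: a_3=2, p_3 = 2*217 + 87 = 521, q_3 = 2*5 + 2 = 12.
Check: 521^2 - 1885*12^2 = 271441 - 271440 = 1, so (x, y) = (521, 12) solves the equation, and by the theorem it is the least positive solution.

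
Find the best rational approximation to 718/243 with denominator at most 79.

65/22

Expand x = 718/243 as a continued fraction with the Euclidean algorithm:
  718 = 2*243 + 232, so a_0 = 2.
  243 = 1*232 + 11, so a_1 = 1.
  232 = 21*11 + 1, so a_2 = 21.
  11 = 11*1 + 0, so a_3 = 11.
so x = [2; 1, 21, 11].
Convergents (p_i = a_i*p_{i-1} + p_{i-2}, q_i = a_i*q_{i-1} + q_{i-2} with p_{-2}=0, p_{-1}=1, q_{-2}=1, q_{-1}=0), until the denominator exceeds 79:
  i=0: a_0=2, p_0 = 2*1 + 0 = 2, q_0 = 2*0 + 1 = 1.
  i=1: a_1=1, p_1 = 1*2 + 1 = 3, q_1 = 1*1 + 0 = 1.
  i=2: a_2=21, p_2 = 21*3 + 2 = 65, q_2 = 21*1 + 1 = 22.
  i=3: a_3=11, p_3 = 11*65 + 3 = 718, q_3 = 11*22 + 1 = 243.
q_3 = 243 > 79, so the last convergent with denominator <= 79 is p_2/q_2 = 65/22.
The closest fraction with denominator <= 79 is either p_2/q_2 or the intermediate fraction (k*p_2 + p_1)/(k*q_2 + q_1) with the largest k >= 1 whose denominator stays <= 79; these approach x as k grows, and every other convergent or intermediate fraction in range is farther away.
Largest k: floor((79 - q_1)/q_2) = floor((79 - 1)/22) = 3.
That gives (3*65 + 3)/(3*22 + 1) = 198/67.
Compare the errors: |x - 65/22| = |718*22 - 65*243|/(243*22) = 1/5346, and |x - 198/67| = |718*67 - 198*243|/(243*67) = 8/16281.
Cross-multiplying, 1*16281 = 16281 < 42768 = 8*5346, so 1/5346 is smaller: the convergent 65/22 is closer to x than 198/67.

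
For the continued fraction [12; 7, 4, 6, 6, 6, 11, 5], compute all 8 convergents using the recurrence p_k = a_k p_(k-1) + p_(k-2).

Using the convergent recurrence p_i = a_i*p_{i-1} + p_{i-2}, q_i = a_i*q_{i-1} + q_{i-2} with p_{-2}=0, p_{-1}=1, q_{-2}=1, q_{-1}=0:
  i=0: a_0=12, p_0 = 12*1 + 0 = 12, q_0 = 12*0 + 1 = 1.
  i=1: a_1=7, p_1 = 7*12 + 1 = 85, q_1 = 7*1 + 0 = 7.
  i=2: a_2=4, p_2 = 4*85 + 12 = 352, q_2 = 4*7 + 1 = 29.
  i=3: a_3=6, p_3 = 6*352 + 85 = 2197, q_3 = 6*29 + 7 = 181.
  i=4: a_4=6, p_4 = 6*2197 + 352 = 13534, q_4 = 6*181 + 29 = 1115.
  i=5: a_5=6, p_5 = 6*13534 + 2197 = 83401, q_5 = 6*1115 + 181 = 6871.
  i=6: a_6=11, p_6 = 11*83401 + 13534 = 930945, q_6 = 11*6871 + 1115 = 76696.
  i=7: a_7=5, p_7 = 5*930945 + 83401 = 4738126, q_7 = 5*76696 + 6871 = 390351.

12/1, 85/7, 352/29, 2197/181, 13534/1115, 83401/6871, 930945/76696, 4738126/390351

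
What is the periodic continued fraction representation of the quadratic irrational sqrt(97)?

Write x_i = (sqrt(97) + m_i)/d_i with (m_0, d_0) = (0, 1). a_0 = floor(sqrt(97)) = 9, since 9^2 = 81 <= 97 < 100 = 10^2.
Iterate m_{i+1} = d_i*a_i - m_i, d_{i+1} = (97 - m_{i+1}^2)/d_i, a_{i+1} = floor((a_0 + m_{i+1})/d_{i+1}):
  m_1 = 1*9 - 0 = 9, d_1 = (97 - 9^2)/1 = 16/1 = 16, a_1 = floor((9 + 9)/16) = 1.
  m_2 = 16*1 - 9 = 7, d_2 = (97 - 7^2)/16 = 48/16 = 3, a_2 = floor((9 + 7)/3) = 5.
  m_3 = 3*5 - 7 = 8, d_3 = (97 - 8^2)/3 = 33/3 = 11, a_3 = floor((9 + 8)/11) = 1.
  m_4 = 11*1 - 8 = 3, d_4 = (97 - 3^2)/11 = 88/11 = 8, a_4 = floor((9 + 3)/8) = 1.
  m_5 = 8*1 - 3 = 5, d_5 = (97 - 5^2)/8 = 72/8 = 9, a_5 = floor((9 + 5)/9) = 1.
  m_6 = 9*1 - 5 = 4, d_6 = (97 - 4^2)/9 = 81/9 = 9, a_6 = floor((9 + 4)/9) = 1.
  m_7 = 9*1 - 4 = 5, d_7 = (97 - 5^2)/9 = 72/9 = 8, a_7 = floor((9 + 5)/8) = 1.
  m_8 = 8*1 - 5 = 3, d_8 = (97 - 3^2)/8 = 88/8 = 11, a_8 = floor((9 + 3)/11) = 1.
  m_9 = 11*1 - 3 = 8, d_9 = (97 - 8^2)/11 = 33/11 = 3, a_9 = floor((9 + 8)/3) = 5.
  m_10 = 3*5 - 8 = 7, d_10 = (97 - 7^2)/3 = 48/3 = 16, a_10 = floor((9 + 7)/16) = 1.
  m_11 = 16*1 - 7 = 9, d_11 = (97 - 9^2)/16 = 16/16 = 1, a_11 = floor((9 + 9)/1) = 18.
  m_12 = 1*18 - 9 = 9, d_12 = (97 - 9^2)/1 = 16/1 = 16: (m_12, d_12) = (m_1, d_1) = (9, 16), so from here the quotients repeat a_1, ..., a_11; the period length is 11.
Hence the expansion of sqrt(97) is a_0 = 9 followed by the repeating block 1, 5, 1, 1, 1, 1, 1, 1, 5, 1, 18 (period 11).

[9; (1, 5, 1, 1, 1, 1, 1, 1, 5, 1, 18)]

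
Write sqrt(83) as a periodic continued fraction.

[9; (9, 18)]

Write x_i = (sqrt(83) + m_i)/d_i with (m_0, d_0) = (0, 1). a_0 = floor(sqrt(83)) = 9, since 9^2 = 81 <= 83 < 100 = 10^2.
Iterate m_{i+1} = d_i*a_i - m_i, d_{i+1} = (83 - m_{i+1}^2)/d_i, a_{i+1} = floor((a_0 + m_{i+1})/d_{i+1}):
  m_1 = 1*9 - 0 = 9, d_1 = (83 - 9^2)/1 = 2/1 = 2, a_1 = floor((9 + 9)/2) = 9.
  m_2 = 2*9 - 9 = 9, d_2 = (83 - 9^2)/2 = 2/2 = 1, a_2 = floor((9 + 9)/1) = 18.
  m_3 = 1*18 - 9 = 9, d_3 = (83 - 9^2)/1 = 2/1 = 2: (m_3, d_3) = (m_1, d_1) = (9, 2), so from here the quotients repeat a_1, a_2; the period length is 2.
Hence the expansion of sqrt(83) is a_0 = 9 followed by the repeating block 9, 18 (period 2).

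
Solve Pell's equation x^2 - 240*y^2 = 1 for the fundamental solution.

First expand sqrt(240) as a continued fraction. With x_i = (sqrt(240) + m_i)/d_i and (m_0, d_0) = (0, 1): a_0 = floor(sqrt(240)) = 15, since 15^2 = 225 <= 240 < 256 = 16^2.
Iterate m_{i+1} = d_i*a_i - m_i, d_{i+1} = (240 - m_{i+1}^2)/d_i, a_{i+1} = floor((a_0 + m_{i+1})/d_{i+1}):
  m_1 = 1*15 - 0 = 15, d_1 = (240 - 15^2)/1 = 15/1 = 15, a_1 = floor((15 + 15)/15) = 2.
  m_2 = 15*2 - 15 = 15, d_2 = (240 - 15^2)/15 = 15/15 = 1, a_2 = floor((15 + 15)/1) = 30.
  m_3 = 1*30 - 15 = 15, d_3 = (240 - 15^2)/1 = 15/1 = 15: (m_3, d_3) = (m_1, d_1) = (15, 15), so from here the quotients repeat a_1, a_2; the period length is 2.
So sqrt(240) = [15; (2, 30)] with period length k = 2.
k is even, so the fundamental solution of x^2 - 240y^2 = 1 is (p_{k-1}, q_{k-1}) = (p_1, q_1); compute convergents through index 1.
Convergents (p_i = a_i*p_{i-1} + p_{i-2}, q_i = a_i*q_{i-1} + q_{i-2} with p_{-2}=0, p_{-1}=1, q_{-2}=1, q_{-1}=0):
  i=0: a_0=15, p_0 = 15*1 + 0 = 15, q_0 = 15*0 + 1 = 1.
  i=1: a_1=2, p_1 = 2*15 + 1 = 31, q_1 = 2*1 + 0 = 2.
Check: 31^2 - 240*2^2 = 961 - 960 = 1, so (x, y) = (31, 2) solves the equation, and by the theorem it is the least positive solution.

(x, y) = (31, 2)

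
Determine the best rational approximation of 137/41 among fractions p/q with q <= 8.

Expand x = 137/41 as a continued fraction with the Euclidean algorithm:
  137 = 3*41 + 14, so a_0 = 3.
  41 = 2*14 + 13, so a_1 = 2.
  14 = 1*13 + 1, so a_2 = 1.
  13 = 13*1 + 0, so a_3 = 13.
so x = [3; 2, 1, 13].
Convergents (p_i = a_i*p_{i-1} + p_{i-2}, q_i = a_i*q_{i-1} + q_{i-2} with p_{-2}=0, p_{-1}=1, q_{-2}=1, q_{-1}=0), until the denominator exceeds 8:
  i=0: a_0=3, p_0 = 3*1 + 0 = 3, q_0 = 3*0 + 1 = 1.
  i=1: a_1=2, p_1 = 2*3 + 1 = 7, q_1 = 2*1 + 0 = 2.
  i=2: a_2=1, p_2 = 1*7 + 3 = 10, q_2 = 1*2 + 1 = 3.
  i=3: a_3=13, p_3 = 13*10 + 7 = 137, q_3 = 13*3 + 2 = 41.
q_3 = 41 > 8, so the last convergent with denominator <= 8 is p_2/q_2 = 10/3.
The closest fraction with denominator <= 8 is either p_2/q_2 or the intermediate fraction (k*p_2 + p_1)/(k*q_2 + q_1) with the largest k >= 1 whose denominator stays <= 8; these approach x as k grows, and every other convergent or intermediate fraction in range is farther away.
Largest k: floor((8 - q_1)/q_2) = floor((8 - 2)/3) = 2.
That gives (2*10 + 7)/(2*3 + 2) = 27/8.
Compare the errors: |x - 10/3| = |137*3 - 10*41|/(41*3) = 1/123, and |x - 27/8| = |137*8 - 27*41|/(41*8) = 11/328.
Cross-multiplying, 1*328 = 328 < 1353 = 11*123, so 1/123 is smaller: the convergent 10/3 is closer to x than 27/8.

10/3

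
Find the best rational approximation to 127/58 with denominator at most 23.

Expand x = 127/58 as a continued fraction with the Euclidean algorithm:
  127 = 2*58 + 11, so a_0 = 2.
  58 = 5*11 + 3, so a_1 = 5.
  11 = 3*3 + 2, so a_2 = 3.
  3 = 1*2 + 1, so a_3 = 1.
  2 = 2*1 + 0, so a_4 = 2.
so x = [2; 5, 3, 1, 2].
Convergents (p_i = a_i*p_{i-1} + p_{i-2}, q_i = a_i*q_{i-1} + q_{i-2} with p_{-2}=0, p_{-1}=1, q_{-2}=1, q_{-1}=0), until the denominator exceeds 23:
  i=0: a_0=2, p_0 = 2*1 + 0 = 2, q_0 = 2*0 + 1 = 1.
  i=1: a_1=5, p_1 = 5*2 + 1 = 11, q_1 = 5*1 + 0 = 5.
  i=2: a_2=3, p_2 = 3*11 + 2 = 35, q_2 = 3*5 + 1 = 16.
  i=3: a_3=1, p_3 = 1*35 + 11 = 46, q_3 = 1*16 + 5 = 21.
  i=4: a_4=2, p_4 = 2*46 + 35 = 127, q_4 = 2*21 + 16 = 58.
q_4 = 58 > 23, so the last convergent with denominator <= 23 is p_3/q_3 = 46/21.
The closest fraction with denominator <= 23 is either p_3/q_3 or the intermediate fraction (k*p_3 + p_2)/(k*q_3 + q_2) with the largest k >= 1 whose denominator stays <= 23; these approach x as k grows, and every other convergent or intermediate fraction in range is farther away.
Largest k: floor((23 - q_2)/q_3) = floor((23 - 16)/21) = 0.
Since k = 0, no intermediate fraction beyond p_3/q_3 has denominator <= 23, so the convergent 46/21 is the closest (its error is |127*21 - 46*58|/(58*21) = 1/1218).

46/21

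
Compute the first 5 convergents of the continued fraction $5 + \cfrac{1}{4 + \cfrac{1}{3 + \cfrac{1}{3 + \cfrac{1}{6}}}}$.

5/1, 21/4, 68/13, 225/43, 1418/271

Using the convergent recurrence p_i = a_i*p_{i-1} + p_{i-2}, q_i = a_i*q_{i-1} + q_{i-2} with p_{-2}=0, p_{-1}=1, q_{-2}=1, q_{-1}=0:
  i=0: a_0=5, p_0 = 5*1 + 0 = 5, q_0 = 5*0 + 1 = 1.
  i=1: a_1=4, p_1 = 4*5 + 1 = 21, q_1 = 4*1 + 0 = 4.
  i=2: a_2=3, p_2 = 3*21 + 5 = 68, q_2 = 3*4 + 1 = 13.
  i=3: a_3=3, p_3 = 3*68 + 21 = 225, q_3 = 3*13 + 4 = 43.
  i=4: a_4=6, p_4 = 6*225 + 68 = 1418, q_4 = 6*43 + 13 = 271.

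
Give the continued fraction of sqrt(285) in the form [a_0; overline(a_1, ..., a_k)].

[16; overline(1, 7, 2, 7, 1, 32)]

Write x_i = (sqrt(285) + m_i)/d_i with (m_0, d_0) = (0, 1). a_0 = floor(sqrt(285)) = 16, since 16^2 = 256 <= 285 < 289 = 17^2.
Iterate m_{i+1} = d_i*a_i - m_i, d_{i+1} = (285 - m_{i+1}^2)/d_i, a_{i+1} = floor((a_0 + m_{i+1})/d_{i+1}):
  m_1 = 1*16 - 0 = 16, d_1 = (285 - 16^2)/1 = 29/1 = 29, a_1 = floor((16 + 16)/29) = 1.
  m_2 = 29*1 - 16 = 13, d_2 = (285 - 13^2)/29 = 116/29 = 4, a_2 = floor((16 + 13)/4) = 7.
  m_3 = 4*7 - 13 = 15, d_3 = (285 - 15^2)/4 = 60/4 = 15, a_3 = floor((16 + 15)/15) = 2.
  m_4 = 15*2 - 15 = 15, d_4 = (285 - 15^2)/15 = 60/15 = 4, a_4 = floor((16 + 15)/4) = 7.
  m_5 = 4*7 - 15 = 13, d_5 = (285 - 13^2)/4 = 116/4 = 29, a_5 = floor((16 + 13)/29) = 1.
  m_6 = 29*1 - 13 = 16, d_6 = (285 - 16^2)/29 = 29/29 = 1, a_6 = floor((16 + 16)/1) = 32.
  m_7 = 1*32 - 16 = 16, d_7 = (285 - 16^2)/1 = 29/1 = 29: (m_7, d_7) = (m_1, d_1) = (16, 29), so from here the quotients repeat a_1, ..., a_6; the period length is 6.
Hence the expansion of sqrt(285) is a_0 = 16 followed by the repeating block 1, 7, 2, 7, 1, 32 (period 6).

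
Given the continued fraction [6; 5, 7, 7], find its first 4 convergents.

6/1, 31/5, 223/36, 1592/257

Using the convergent recurrence p_i = a_i*p_{i-1} + p_{i-2}, q_i = a_i*q_{i-1} + q_{i-2} with p_{-2}=0, p_{-1}=1, q_{-2}=1, q_{-1}=0:
  i=0: a_0=6, p_0 = 6*1 + 0 = 6, q_0 = 6*0 + 1 = 1.
  i=1: a_1=5, p_1 = 5*6 + 1 = 31, q_1 = 5*1 + 0 = 5.
  i=2: a_2=7, p_2 = 7*31 + 6 = 223, q_2 = 7*5 + 1 = 36.
  i=3: a_3=7, p_3 = 7*223 + 31 = 1592, q_3 = 7*36 + 5 = 257.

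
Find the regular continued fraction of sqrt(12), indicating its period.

[3; (2, 6)]

Write x_i = (sqrt(12) + m_i)/d_i with (m_0, d_0) = (0, 1). a_0 = floor(sqrt(12)) = 3, since 3^2 = 9 <= 12 < 16 = 4^2.
Iterate m_{i+1} = d_i*a_i - m_i, d_{i+1} = (12 - m_{i+1}^2)/d_i, a_{i+1} = floor((a_0 + m_{i+1})/d_{i+1}):
  m_1 = 1*3 - 0 = 3, d_1 = (12 - 3^2)/1 = 3/1 = 3, a_1 = floor((3 + 3)/3) = 2.
  m_2 = 3*2 - 3 = 3, d_2 = (12 - 3^2)/3 = 3/3 = 1, a_2 = floor((3 + 3)/1) = 6.
  m_3 = 1*6 - 3 = 3, d_3 = (12 - 3^2)/1 = 3/1 = 3: (m_3, d_3) = (m_1, d_1) = (3, 3), so from here the quotients repeat a_1, a_2; the period length is 2.
Hence the expansion of sqrt(12) is a_0 = 3 followed by the repeating block 2, 6 (period 2).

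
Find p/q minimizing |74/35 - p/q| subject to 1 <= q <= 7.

Expand x = 74/35 as a continued fraction with the Euclidean algorithm:
  74 = 2*35 + 4, so a_0 = 2.
  35 = 8*4 + 3, so a_1 = 8.
  4 = 1*3 + 1, so a_2 = 1.
  3 = 3*1 + 0, so a_3 = 3.
so x = [2; 8, 1, 3].
Convergents (p_i = a_i*p_{i-1} + p_{i-2}, q_i = a_i*q_{i-1} + q_{i-2} with p_{-2}=0, p_{-1}=1, q_{-2}=1, q_{-1}=0), until the denominator exceeds 7:
  i=0: a_0=2, p_0 = 2*1 + 0 = 2, q_0 = 2*0 + 1 = 1.
  i=1: a_1=8, p_1 = 8*2 + 1 = 17, q_1 = 8*1 + 0 = 8.
q_1 = 8 > 7, so the last convergent with denominator <= 7 is p_0/q_0 = 2/1.
The closest fraction with denominator <= 7 is either p_0/q_0 or the intermediate fraction (k*p_0 + p_{-1})/(k*q_0 + q_{-1}) with the largest k >= 1 whose denominator stays <= 7; these approach x as k grows, and every other convergent or intermediate fraction in range is farther away.
Largest k: floor((7 - q_{-1})/q_0) = floor((7 - 0)/1) = 7 (using the seeds p_{-1} = 1, q_{-1} = 0).
That gives (7*2 + 1)/(7*1 + 0) = 15/7.
Compare the errors: |x - 2/1| = |74*1 - 2*35|/(35*1) = 4/35, and |x - 15/7| = |74*7 - 15*35|/(35*7) = 7/245.
Cross-multiplying, 7*35 = 245 < 980 = 4*245, so 7/245 is smaller: the intermediate fraction 15/7 is closer to x than 2/1.

15/7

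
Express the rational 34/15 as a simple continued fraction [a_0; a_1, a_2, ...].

Run the Euclidean algorithm on 34 and 15; the successive quotients are the partial quotients a_0, a_1, ... (each step inverts the fractional part left over by the previous one):
  34 = 2*15 + 4, so a_0 = 2.
  15 = 3*4 + 3, so a_1 = 3.
  4 = 1*3 + 1, so a_2 = 1.
  3 = 3*1 + 0, so a_3 = 3.
The remainder reaches 0 after 4 divisions, so the expansion has 4 partial quotients, read off in order.

[2; 3, 1, 3]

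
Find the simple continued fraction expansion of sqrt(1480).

Write x_i = (sqrt(1480) + m_i)/d_i with (m_0, d_0) = (0, 1). a_0 = floor(sqrt(1480)) = 38, since 38^2 = 1444 <= 1480 < 1521 = 39^2.
Iterate m_{i+1} = d_i*a_i - m_i, d_{i+1} = (1480 - m_{i+1}^2)/d_i, a_{i+1} = floor((a_0 + m_{i+1})/d_{i+1}):
  m_1 = 1*38 - 0 = 38, d_1 = (1480 - 38^2)/1 = 36/1 = 36, a_1 = floor((38 + 38)/36) = 2.
  m_2 = 36*2 - 38 = 34, d_2 = (1480 - 34^2)/36 = 324/36 = 9, a_2 = floor((38 + 34)/9) = 8.
  m_3 = 9*8 - 34 = 38, d_3 = (1480 - 38^2)/9 = 36/9 = 4, a_3 = floor((38 + 38)/4) = 19.
  m_4 = 4*19 - 38 = 38, d_4 = (1480 - 38^2)/4 = 36/4 = 9, a_4 = floor((38 + 38)/9) = 8.
  m_5 = 9*8 - 38 = 34, d_5 = (1480 - 34^2)/9 = 324/9 = 36, a_5 = floor((38 + 34)/36) = 2.
  m_6 = 36*2 - 34 = 38, d_6 = (1480 - 38^2)/36 = 36/36 = 1, a_6 = floor((38 + 38)/1) = 76.
  m_7 = 1*76 - 38 = 38, d_7 = (1480 - 38^2)/1 = 36/1 = 36: (m_7, d_7) = (m_1, d_1) = (38, 36), so from here the quotients repeat a_1, ..., a_6; the period length is 6.
Hence the expansion of sqrt(1480) is a_0 = 38 followed by the repeating block 2, 8, 19, 8, 2, 76 (period 6).

[38; (2, 8, 19, 8, 2, 76)]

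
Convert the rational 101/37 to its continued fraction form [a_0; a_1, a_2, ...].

[2; 1, 2, 1, 2, 3]

Run the Euclidean algorithm on 101 and 37; the successive quotients are the partial quotients a_0, a_1, ... (each step inverts the fractional part left over by the previous one):
  101 = 2*37 + 27, so a_0 = 2.
  37 = 1*27 + 10, so a_1 = 1.
  27 = 2*10 + 7, so a_2 = 2.
  10 = 1*7 + 3, so a_3 = 1.
  7 = 2*3 + 1, so a_4 = 2.
  3 = 3*1 + 0, so a_5 = 3.
The remainder reaches 0 after 6 divisions, so the expansion has 6 partial quotients, read off in order.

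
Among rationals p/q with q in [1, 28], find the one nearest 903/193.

131/28

Expand x = 903/193 as a continued fraction with the Euclidean algorithm:
  903 = 4*193 + 131, so a_0 = 4.
  193 = 1*131 + 62, so a_1 = 1.
  131 = 2*62 + 7, so a_2 = 2.
  62 = 8*7 + 6, so a_3 = 8.
  7 = 1*6 + 1, so a_4 = 1.
  6 = 6*1 + 0, so a_5 = 6.
so x = [4; 1, 2, 8, 1, 6].
Convergents (p_i = a_i*p_{i-1} + p_{i-2}, q_i = a_i*q_{i-1} + q_{i-2} with p_{-2}=0, p_{-1}=1, q_{-2}=1, q_{-1}=0), until the denominator exceeds 28:
  i=0: a_0=4, p_0 = 4*1 + 0 = 4, q_0 = 4*0 + 1 = 1.
  i=1: a_1=1, p_1 = 1*4 + 1 = 5, q_1 = 1*1 + 0 = 1.
  i=2: a_2=2, p_2 = 2*5 + 4 = 14, q_2 = 2*1 + 1 = 3.
  i=3: a_3=8, p_3 = 8*14 + 5 = 117, q_3 = 8*3 + 1 = 25.
  i=4: a_4=1, p_4 = 1*117 + 14 = 131, q_4 = 1*25 + 3 = 28.
  i=5: a_5=6, p_5 = 6*131 + 117 = 903, q_5 = 6*28 + 25 = 193.
q_5 = 193 > 28, so the last convergent with denominator <= 28 is p_4/q_4 = 131/28.
The closest fraction with denominator <= 28 is either p_4/q_4 or the intermediate fraction (k*p_4 + p_3)/(k*q_4 + q_3) with the largest k >= 1 whose denominator stays <= 28; these approach x as k grows, and every other convergent or intermediate fraction in range is farther away.
Largest k: floor((28 - q_3)/q_4) = floor((28 - 25)/28) = 0.
Since k = 0, no intermediate fraction beyond p_4/q_4 has denominator <= 28, so the convergent 131/28 is the closest (its error is |903*28 - 131*193|/(193*28) = 1/5404).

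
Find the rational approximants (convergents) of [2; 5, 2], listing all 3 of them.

2/1, 11/5, 24/11

Using the convergent recurrence p_i = a_i*p_{i-1} + p_{i-2}, q_i = a_i*q_{i-1} + q_{i-2} with p_{-2}=0, p_{-1}=1, q_{-2}=1, q_{-1}=0:
  i=0: a_0=2, p_0 = 2*1 + 0 = 2, q_0 = 2*0 + 1 = 1.
  i=1: a_1=5, p_1 = 5*2 + 1 = 11, q_1 = 5*1 + 0 = 5.
  i=2: a_2=2, p_2 = 2*11 + 2 = 24, q_2 = 2*5 + 1 = 11.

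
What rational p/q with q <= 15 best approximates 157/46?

Expand x = 157/46 as a continued fraction with the Euclidean algorithm:
  157 = 3*46 + 19, so a_0 = 3.
  46 = 2*19 + 8, so a_1 = 2.
  19 = 2*8 + 3, so a_2 = 2.
  8 = 2*3 + 2, so a_3 = 2.
  3 = 1*2 + 1, so a_4 = 1.
  2 = 2*1 + 0, so a_5 = 2.
so x = [3; 2, 2, 2, 1, 2].
Convergents (p_i = a_i*p_{i-1} + p_{i-2}, q_i = a_i*q_{i-1} + q_{i-2} with p_{-2}=0, p_{-1}=1, q_{-2}=1, q_{-1}=0), until the denominator exceeds 15:
  i=0: a_0=3, p_0 = 3*1 + 0 = 3, q_0 = 3*0 + 1 = 1.
  i=1: a_1=2, p_1 = 2*3 + 1 = 7, q_1 = 2*1 + 0 = 2.
  i=2: a_2=2, p_2 = 2*7 + 3 = 17, q_2 = 2*2 + 1 = 5.
  i=3: a_3=2, p_3 = 2*17 + 7 = 41, q_3 = 2*5 + 2 = 12.
  i=4: a_4=1, p_4 = 1*41 + 17 = 58, q_4 = 1*12 + 5 = 17.
q_4 = 17 > 15, so the last convergent with denominator <= 15 is p_3/q_3 = 41/12.
The closest fraction with denominator <= 15 is either p_3/q_3 or the intermediate fraction (k*p_3 + p_2)/(k*q_3 + q_2) with the largest k >= 1 whose denominator stays <= 15; these approach x as k grows, and every other convergent or intermediate fraction in range is farther away.
Largest k: floor((15 - q_2)/q_3) = floor((15 - 5)/12) = 0.
Since k = 0, no intermediate fraction beyond p_3/q_3 has denominator <= 15, so the convergent 41/12 is the closest (its error is |157*12 - 41*46|/(46*12) = 2/552).

41/12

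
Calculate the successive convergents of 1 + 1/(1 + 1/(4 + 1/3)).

1/1, 2/1, 9/5, 29/16

Using the convergent recurrence p_i = a_i*p_{i-1} + p_{i-2}, q_i = a_i*q_{i-1} + q_{i-2} with p_{-2}=0, p_{-1}=1, q_{-2}=1, q_{-1}=0:
  i=0: a_0=1, p_0 = 1*1 + 0 = 1, q_0 = 1*0 + 1 = 1.
  i=1: a_1=1, p_1 = 1*1 + 1 = 2, q_1 = 1*1 + 0 = 1.
  i=2: a_2=4, p_2 = 4*2 + 1 = 9, q_2 = 4*1 + 1 = 5.
  i=3: a_3=3, p_3 = 3*9 + 2 = 29, q_3 = 3*5 + 1 = 16.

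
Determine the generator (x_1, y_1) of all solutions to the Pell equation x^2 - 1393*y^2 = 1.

First expand sqrt(1393) as a continued fraction. With x_i = (sqrt(1393) + m_i)/d_i and (m_0, d_0) = (0, 1): a_0 = floor(sqrt(1393)) = 37, since 37^2 = 1369 <= 1393 < 1444 = 38^2.
Iterate m_{i+1} = d_i*a_i - m_i, d_{i+1} = (1393 - m_{i+1}^2)/d_i, a_{i+1} = floor((a_0 + m_{i+1})/d_{i+1}):
  m_1 = 1*37 - 0 = 37, d_1 = (1393 - 37^2)/1 = 24/1 = 24, a_1 = floor((37 + 37)/24) = 3.
  m_2 = 24*3 - 37 = 35, d_2 = (1393 - 35^2)/24 = 168/24 = 7, a_2 = floor((37 + 35)/7) = 10.
  m_3 = 7*10 - 35 = 35, d_3 = (1393 - 35^2)/7 = 168/7 = 24, a_3 = floor((37 + 35)/24) = 3.
  m_4 = 24*3 - 35 = 37, d_4 = (1393 - 37^2)/24 = 24/24 = 1, a_4 = floor((37 + 37)/1) = 74.
  m_5 = 1*74 - 37 = 37, d_5 = (1393 - 37^2)/1 = 24/1 = 24: (m_5, d_5) = (m_1, d_1) = (37, 24), so from here the quotients repeat a_1, ..., a_4; the period length is 4.
So sqrt(1393) = [37; (3, 10, 3, 74)] with period length k = 4.
k is even, so the fundamental solution of x^2 - 1393y^2 = 1 is (p_{k-1}, q_{k-1}) = (p_3, q_3); compute convergents through index 3.
Convergents (p_i = a_i*p_{i-1} + p_{i-2}, q_i = a_i*q_{i-1} + q_{i-2} with p_{-2}=0, p_{-1}=1, q_{-2}=1, q_{-1}=0):
  i=0: a_0=37, p_0 = 37*1 + 0 = 37, q_0 = 37*0 + 1 = 1.
  i=1: a_1=3, p_1 = 3*37 + 1 = 112, q_1 = 3*1 + 0 = 3.
  i=2: a_2=10, p_2 = 10*112 + 37 = 1157, q_2 = 10*3 + 1 = 31.
  i=3: a_3=3, p_3 = 3*1157 + 112 = 3583, q_3 = 3*31 + 3 = 96.
Check: 3583^2 - 1393*96^2 = 12837889 - 12837888 = 1, so (x, y) = (3583, 96) solves the equation, and by the theorem it is the least positive solution.

(x, y) = (3583, 96)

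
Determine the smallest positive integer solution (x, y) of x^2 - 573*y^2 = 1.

First expand sqrt(573) as a continued fraction. With x_i = (sqrt(573) + m_i)/d_i and (m_0, d_0) = (0, 1): a_0 = floor(sqrt(573)) = 23, since 23^2 = 529 <= 573 < 576 = 24^2.
Iterate m_{i+1} = d_i*a_i - m_i, d_{i+1} = (573 - m_{i+1}^2)/d_i, a_{i+1} = floor((a_0 + m_{i+1})/d_{i+1}):
  m_1 = 1*23 - 0 = 23, d_1 = (573 - 23^2)/1 = 44/1 = 44, a_1 = floor((23 + 23)/44) = 1.
  m_2 = 44*1 - 23 = 21, d_2 = (573 - 21^2)/44 = 132/44 = 3, a_2 = floor((23 + 21)/3) = 14.
  m_3 = 3*14 - 21 = 21, d_3 = (573 - 21^2)/3 = 132/3 = 44, a_3 = floor((23 + 21)/44) = 1.
  m_4 = 44*1 - 21 = 23, d_4 = (573 - 23^2)/44 = 44/44 = 1, a_4 = floor((23 + 23)/1) = 46.
  m_5 = 1*46 - 23 = 23, d_5 = (573 - 23^2)/1 = 44/1 = 44: (m_5, d_5) = (m_1, d_1) = (23, 44), so from here the quotients repeat a_1, ..., a_4; the period length is 4.
So sqrt(573) = [23; (1, 14, 1, 46)] with period length k = 4.
k is even, so the fundamental solution of x^2 - 573y^2 = 1 is (p_{k-1}, q_{k-1}) = (p_3, q_3); compute convergents through index 3.
Convergents (p_i = a_i*p_{i-1} + p_{i-2}, q_i = a_i*q_{i-1} + q_{i-2} with p_{-2}=0, p_{-1}=1, q_{-2}=1, q_{-1}=0):
  i=0: a_0=23, p_0 = 23*1 + 0 = 23, q_0 = 23*0 + 1 = 1.
  i=1: a_1=1, p_1 = 1*23 + 1 = 24, q_1 = 1*1 + 0 = 1.
  i=2: a_2=14, p_2 = 14*24 + 23 = 359, q_2 = 14*1 + 1 = 15.
  i=3: a_3=1, p_3 = 1*359 + 24 = 383, q_3 = 1*15 + 1 = 16.
Check: 383^2 - 573*16^2 = 146689 - 146688 = 1, so (x, y) = (383, 16) solves the equation, and by the theorem it is the least positive solution.

(x, y) = (383, 16)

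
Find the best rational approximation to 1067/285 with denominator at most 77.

146/39

Expand x = 1067/285 as a continued fraction with the Euclidean algorithm:
  1067 = 3*285 + 212, so a_0 = 3.
  285 = 1*212 + 73, so a_1 = 1.
  212 = 2*73 + 66, so a_2 = 2.
  73 = 1*66 + 7, so a_3 = 1.
  66 = 9*7 + 3, so a_4 = 9.
  7 = 2*3 + 1, so a_5 = 2.
  3 = 3*1 + 0, so a_6 = 3.
so x = [3; 1, 2, 1, 9, 2, 3].
Convergents (p_i = a_i*p_{i-1} + p_{i-2}, q_i = a_i*q_{i-1} + q_{i-2} with p_{-2}=0, p_{-1}=1, q_{-2}=1, q_{-1}=0), until the denominator exceeds 77:
  i=0: a_0=3, p_0 = 3*1 + 0 = 3, q_0 = 3*0 + 1 = 1.
  i=1: a_1=1, p_1 = 1*3 + 1 = 4, q_1 = 1*1 + 0 = 1.
  i=2: a_2=2, p_2 = 2*4 + 3 = 11, q_2 = 2*1 + 1 = 3.
  i=3: a_3=1, p_3 = 1*11 + 4 = 15, q_3 = 1*3 + 1 = 4.
  i=4: a_4=9, p_4 = 9*15 + 11 = 146, q_4 = 9*4 + 3 = 39.
  i=5: a_5=2, p_5 = 2*146 + 15 = 307, q_5 = 2*39 + 4 = 82.
q_5 = 82 > 77, so the last convergent with denominator <= 77 is p_4/q_4 = 146/39.
The closest fraction with denominator <= 77 is either p_4/q_4 or the intermediate fraction (k*p_4 + p_3)/(k*q_4 + q_3) with the largest k >= 1 whose denominator stays <= 77; these approach x as k grows, and every other convergent or intermediate fraction in range is farther away.
Largest k: floor((77 - q_3)/q_4) = floor((77 - 4)/39) = 1.
That gives (1*146 + 15)/(1*39 + 4) = 161/43.
Compare the errors: |x - 146/39| = |1067*39 - 146*285|/(285*39) = 3/11115, and |x - 161/43| = |1067*43 - 161*285|/(285*43) = 4/12255.
Cross-multiplying, 3*12255 = 36765 < 44460 = 4*11115, so 3/11115 is smaller: the convergent 146/39 is closer to x than 161/43.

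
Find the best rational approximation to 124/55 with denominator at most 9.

9/4

Expand x = 124/55 as a continued fraction with the Euclidean algorithm:
  124 = 2*55 + 14, so a_0 = 2.
  55 = 3*14 + 13, so a_1 = 3.
  14 = 1*13 + 1, so a_2 = 1.
  13 = 13*1 + 0, so a_3 = 13.
so x = [2; 3, 1, 13].
Convergents (p_i = a_i*p_{i-1} + p_{i-2}, q_i = a_i*q_{i-1} + q_{i-2} with p_{-2}=0, p_{-1}=1, q_{-2}=1, q_{-1}=0), until the denominator exceeds 9:
  i=0: a_0=2, p_0 = 2*1 + 0 = 2, q_0 = 2*0 + 1 = 1.
  i=1: a_1=3, p_1 = 3*2 + 1 = 7, q_1 = 3*1 + 0 = 3.
  i=2: a_2=1, p_2 = 1*7 + 2 = 9, q_2 = 1*3 + 1 = 4.
  i=3: a_3=13, p_3 = 13*9 + 7 = 124, q_3 = 13*4 + 3 = 55.
q_3 = 55 > 9, so the last convergent with denominator <= 9 is p_2/q_2 = 9/4.
The closest fraction with denominator <= 9 is either p_2/q_2 or the intermediate fraction (k*p_2 + p_1)/(k*q_2 + q_1) with the largest k >= 1 whose denominator stays <= 9; these approach x as k grows, and every other convergent or intermediate fraction in range is farther away.
Largest k: floor((9 - q_1)/q_2) = floor((9 - 3)/4) = 1.
That gives (1*9 + 7)/(1*4 + 3) = 16/7.
Compare the errors: |x - 9/4| = |124*4 - 9*55|/(55*4) = 1/220, and |x - 16/7| = |124*7 - 16*55|/(55*7) = 12/385.
Cross-multiplying, 1*385 = 385 < 2640 = 12*220, so 1/220 is smaller: the convergent 9/4 is closer to x than 16/7.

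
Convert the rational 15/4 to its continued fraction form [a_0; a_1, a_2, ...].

[3; 1, 3]

Run the Euclidean algorithm on 15 and 4; the successive quotients are the partial quotients a_0, a_1, ... (each step inverts the fractional part left over by the previous one):
  15 = 3*4 + 3, so a_0 = 3.
  4 = 1*3 + 1, so a_1 = 1.
  3 = 3*1 + 0, so a_2 = 3.
The remainder reaches 0 after 3 divisions, so the expansion has 3 partial quotients, read off in order.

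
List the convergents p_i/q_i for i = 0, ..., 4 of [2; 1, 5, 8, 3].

Using the convergent recurrence p_i = a_i*p_{i-1} + p_{i-2}, q_i = a_i*q_{i-1} + q_{i-2} with p_{-2}=0, p_{-1}=1, q_{-2}=1, q_{-1}=0:
  i=0: a_0=2, p_0 = 2*1 + 0 = 2, q_0 = 2*0 + 1 = 1.
  i=1: a_1=1, p_1 = 1*2 + 1 = 3, q_1 = 1*1 + 0 = 1.
  i=2: a_2=5, p_2 = 5*3 + 2 = 17, q_2 = 5*1 + 1 = 6.
  i=3: a_3=8, p_3 = 8*17 + 3 = 139, q_3 = 8*6 + 1 = 49.
  i=4: a_4=3, p_4 = 3*139 + 17 = 434, q_4 = 3*49 + 6 = 153.

2/1, 3/1, 17/6, 139/49, 434/153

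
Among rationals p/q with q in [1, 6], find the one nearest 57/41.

7/5

Expand x = 57/41 as a continued fraction with the Euclidean algorithm:
  57 = 1*41 + 16, so a_0 = 1.
  41 = 2*16 + 9, so a_1 = 2.
  16 = 1*9 + 7, so a_2 = 1.
  9 = 1*7 + 2, so a_3 = 1.
  7 = 3*2 + 1, so a_4 = 3.
  2 = 2*1 + 0, so a_5 = 2.
so x = [1; 2, 1, 1, 3, 2].
Convergents (p_i = a_i*p_{i-1} + p_{i-2}, q_i = a_i*q_{i-1} + q_{i-2} with p_{-2}=0, p_{-1}=1, q_{-2}=1, q_{-1}=0), until the denominator exceeds 6:
  i=0: a_0=1, p_0 = 1*1 + 0 = 1, q_0 = 1*0 + 1 = 1.
  i=1: a_1=2, p_1 = 2*1 + 1 = 3, q_1 = 2*1 + 0 = 2.
  i=2: a_2=1, p_2 = 1*3 + 1 = 4, q_2 = 1*2 + 1 = 3.
  i=3: a_3=1, p_3 = 1*4 + 3 = 7, q_3 = 1*3 + 2 = 5.
  i=4: a_4=3, p_4 = 3*7 + 4 = 25, q_4 = 3*5 + 3 = 18.
q_4 = 18 > 6, so the last convergent with denominator <= 6 is p_3/q_3 = 7/5.
The closest fraction with denominator <= 6 is either p_3/q_3 or the intermediate fraction (k*p_3 + p_2)/(k*q_3 + q_2) with the largest k >= 1 whose denominator stays <= 6; these approach x as k grows, and every other convergent or intermediate fraction in range is farther away.
Largest k: floor((6 - q_2)/q_3) = floor((6 - 3)/5) = 0.
Since k = 0, no intermediate fraction beyond p_3/q_3 has denominator <= 6, so the convergent 7/5 is the closest (its error is |57*5 - 7*41|/(41*5) = 2/205).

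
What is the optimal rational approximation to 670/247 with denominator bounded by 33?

19/7

Expand x = 670/247 as a continued fraction with the Euclidean algorithm:
  670 = 2*247 + 176, so a_0 = 2.
  247 = 1*176 + 71, so a_1 = 1.
  176 = 2*71 + 34, so a_2 = 2.
  71 = 2*34 + 3, so a_3 = 2.
  34 = 11*3 + 1, so a_4 = 11.
  3 = 3*1 + 0, so a_5 = 3.
so x = [2; 1, 2, 2, 11, 3].
Convergents (p_i = a_i*p_{i-1} + p_{i-2}, q_i = a_i*q_{i-1} + q_{i-2} with p_{-2}=0, p_{-1}=1, q_{-2}=1, q_{-1}=0), until the denominator exceeds 33:
  i=0: a_0=2, p_0 = 2*1 + 0 = 2, q_0 = 2*0 + 1 = 1.
  i=1: a_1=1, p_1 = 1*2 + 1 = 3, q_1 = 1*1 + 0 = 1.
  i=2: a_2=2, p_2 = 2*3 + 2 = 8, q_2 = 2*1 + 1 = 3.
  i=3: a_3=2, p_3 = 2*8 + 3 = 19, q_3 = 2*3 + 1 = 7.
  i=4: a_4=11, p_4 = 11*19 + 8 = 217, q_4 = 11*7 + 3 = 80.
q_4 = 80 > 33, so the last convergent with denominator <= 33 is p_3/q_3 = 19/7.
The closest fraction with denominator <= 33 is either p_3/q_3 or the intermediate fraction (k*p_3 + p_2)/(k*q_3 + q_2) with the largest k >= 1 whose denominator stays <= 33; these approach x as k grows, and every other convergent or intermediate fraction in range is farther away.
Largest k: floor((33 - q_2)/q_3) = floor((33 - 3)/7) = 4.
That gives (4*19 + 8)/(4*7 + 3) = 84/31.
Compare the errors: |x - 19/7| = |670*7 - 19*247|/(247*7) = 3/1729, and |x - 84/31| = |670*31 - 84*247|/(247*31) = 22/7657.
Cross-multiplying, 3*7657 = 22971 < 38038 = 22*1729, so 3/1729 is smaller: the convergent 19/7 is closer to x than 84/31.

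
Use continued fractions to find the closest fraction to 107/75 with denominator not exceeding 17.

Expand x = 107/75 as a continued fraction with the Euclidean algorithm:
  107 = 1*75 + 32, so a_0 = 1.
  75 = 2*32 + 11, so a_1 = 2.
  32 = 2*11 + 10, so a_2 = 2.
  11 = 1*10 + 1, so a_3 = 1.
  10 = 10*1 + 0, so a_4 = 10.
so x = [1; 2, 2, 1, 10].
Convergents (p_i = a_i*p_{i-1} + p_{i-2}, q_i = a_i*q_{i-1} + q_{i-2} with p_{-2}=0, p_{-1}=1, q_{-2}=1, q_{-1}=0), until the denominator exceeds 17:
  i=0: a_0=1, p_0 = 1*1 + 0 = 1, q_0 = 1*0 + 1 = 1.
  i=1: a_1=2, p_1 = 2*1 + 1 = 3, q_1 = 2*1 + 0 = 2.
  i=2: a_2=2, p_2 = 2*3 + 1 = 7, q_2 = 2*2 + 1 = 5.
  i=3: a_3=1, p_3 = 1*7 + 3 = 10, q_3 = 1*5 + 2 = 7.
  i=4: a_4=10, p_4 = 10*10 + 7 = 107, q_4 = 10*7 + 5 = 75.
q_4 = 75 > 17, so the last convergent with denominator <= 17 is p_3/q_3 = 10/7.
The closest fraction with denominator <= 17 is either p_3/q_3 or the intermediate fraction (k*p_3 + p_2)/(k*q_3 + q_2) with the largest k >= 1 whose denominator stays <= 17; these approach x as k grows, and every other convergent or intermediate fraction in range is farther away.
Largest k: floor((17 - q_2)/q_3) = floor((17 - 5)/7) = 1.
That gives (1*10 + 7)/(1*7 + 5) = 17/12.
Compare the errors: |x - 10/7| = |107*7 - 10*75|/(75*7) = 1/525, and |x - 17/12| = |107*12 - 17*75|/(75*12) = 9/900.
Cross-multiplying, 1*900 = 900 < 4725 = 9*525, so 1/525 is smaller: the convergent 10/7 is closer to x than 17/12.

10/7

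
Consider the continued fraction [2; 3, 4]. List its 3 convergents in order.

Using the convergent recurrence p_i = a_i*p_{i-1} + p_{i-2}, q_i = a_i*q_{i-1} + q_{i-2} with p_{-2}=0, p_{-1}=1, q_{-2}=1, q_{-1}=0:
  i=0: a_0=2, p_0 = 2*1 + 0 = 2, q_0 = 2*0 + 1 = 1.
  i=1: a_1=3, p_1 = 3*2 + 1 = 7, q_1 = 3*1 + 0 = 3.
  i=2: a_2=4, p_2 = 4*7 + 2 = 30, q_2 = 4*3 + 1 = 13.

2/1, 7/3, 30/13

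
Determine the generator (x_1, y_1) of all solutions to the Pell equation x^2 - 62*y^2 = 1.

First expand sqrt(62) as a continued fraction. With x_i = (sqrt(62) + m_i)/d_i and (m_0, d_0) = (0, 1): a_0 = floor(sqrt(62)) = 7, since 7^2 = 49 <= 62 < 64 = 8^2.
Iterate m_{i+1} = d_i*a_i - m_i, d_{i+1} = (62 - m_{i+1}^2)/d_i, a_{i+1} = floor((a_0 + m_{i+1})/d_{i+1}):
  m_1 = 1*7 - 0 = 7, d_1 = (62 - 7^2)/1 = 13/1 = 13, a_1 = floor((7 + 7)/13) = 1.
  m_2 = 13*1 - 7 = 6, d_2 = (62 - 6^2)/13 = 26/13 = 2, a_2 = floor((7 + 6)/2) = 6.
  m_3 = 2*6 - 6 = 6, d_3 = (62 - 6^2)/2 = 26/2 = 13, a_3 = floor((7 + 6)/13) = 1.
  m_4 = 13*1 - 6 = 7, d_4 = (62 - 7^2)/13 = 13/13 = 1, a_4 = floor((7 + 7)/1) = 14.
  m_5 = 1*14 - 7 = 7, d_5 = (62 - 7^2)/1 = 13/1 = 13: (m_5, d_5) = (m_1, d_1) = (7, 13), so from here the quotients repeat a_1, ..., a_4; the period length is 4.
So sqrt(62) = [7; (1, 6, 1, 14)] with period length k = 4.
k is even, so the fundamental solution of x^2 - 62y^2 = 1 is (p_{k-1}, q_{k-1}) = (p_3, q_3); compute convergents through index 3.
Convergents (p_i = a_i*p_{i-1} + p_{i-2}, q_i = a_i*q_{i-1} + q_{i-2} with p_{-2}=0, p_{-1}=1, q_{-2}=1, q_{-1}=0):
  i=0: a_0=7, p_0 = 7*1 + 0 = 7, q_0 = 7*0 + 1 = 1.
  i=1: a_1=1, p_1 = 1*7 + 1 = 8, q_1 = 1*1 + 0 = 1.
  i=2: a_2=6, p_2 = 6*8 + 7 = 55, q_2 = 6*1 + 1 = 7.
  i=3: a_3=1, p_3 = 1*55 + 8 = 63, q_3 = 1*7 + 1 = 8.
Check: 63^2 - 62*8^2 = 3969 - 3968 = 1, so (x, y) = (63, 8) solves the equation, and by the theorem it is the least positive solution.

(x, y) = (63, 8)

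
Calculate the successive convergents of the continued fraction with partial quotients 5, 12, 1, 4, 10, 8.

5/1, 61/12, 66/13, 325/64, 3316/653, 26853/5288

Using the convergent recurrence p_i = a_i*p_{i-1} + p_{i-2}, q_i = a_i*q_{i-1} + q_{i-2} with p_{-2}=0, p_{-1}=1, q_{-2}=1, q_{-1}=0:
  i=0: a_0=5, p_0 = 5*1 + 0 = 5, q_0 = 5*0 + 1 = 1.
  i=1: a_1=12, p_1 = 12*5 + 1 = 61, q_1 = 12*1 + 0 = 12.
  i=2: a_2=1, p_2 = 1*61 + 5 = 66, q_2 = 1*12 + 1 = 13.
  i=3: a_3=4, p_3 = 4*66 + 61 = 325, q_3 = 4*13 + 12 = 64.
  i=4: a_4=10, p_4 = 10*325 + 66 = 3316, q_4 = 10*64 + 13 = 653.
  i=5: a_5=8, p_5 = 8*3316 + 325 = 26853, q_5 = 8*653 + 64 = 5288.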